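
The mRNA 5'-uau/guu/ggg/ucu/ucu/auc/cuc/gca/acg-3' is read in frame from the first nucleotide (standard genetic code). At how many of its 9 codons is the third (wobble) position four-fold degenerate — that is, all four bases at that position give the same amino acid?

7

Codon 1 UAU (Tyr): third position 2-fold.
Codon 2 GUU (Val): third position 4-fold.
Codon 3 GGG (Gly): third position 4-fold.
Codon 4 UCU (Ser): third position 4-fold.
Codon 5 UCU (Ser): third position 4-fold.
Codon 6 AUC (Ile): third position 3-fold.
Codon 7 CUC (Leu): third position 4-fold.
Codon 8 GCA (Ala): third position 4-fold.
Codon 9 ACG (Thr): third position 4-fold.
Four-fold degenerate third positions: 7.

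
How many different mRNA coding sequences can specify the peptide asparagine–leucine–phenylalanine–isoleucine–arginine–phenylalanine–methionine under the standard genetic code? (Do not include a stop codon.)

864

Asn: 2 codons.
Leu: 6 codons.
Phe: 2 codons.
Ile: 3 codons.
Arg: 6 codons.
Phe: 2 codons.
Met: 1 codon.
2 × 6 × 2 × 3 × 6 × 2 × 1 = 864.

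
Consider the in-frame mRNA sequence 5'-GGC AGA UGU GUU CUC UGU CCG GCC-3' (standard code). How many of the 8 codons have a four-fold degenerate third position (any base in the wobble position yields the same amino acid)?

Codon 1 GGC (Gly): third position 4-fold.
Codon 2 AGA (Arg): third position 2-fold.
Codon 3 UGU (Cys): third position 2-fold.
Codon 4 GUU (Val): third position 4-fold.
Codon 5 CUC (Leu): third position 4-fold.
Codon 6 UGU (Cys): third position 2-fold.
Codon 7 CCG (Pro): third position 4-fold.
Codon 8 GCC (Ala): third position 4-fold.
Four-fold degenerate third positions: 5.

5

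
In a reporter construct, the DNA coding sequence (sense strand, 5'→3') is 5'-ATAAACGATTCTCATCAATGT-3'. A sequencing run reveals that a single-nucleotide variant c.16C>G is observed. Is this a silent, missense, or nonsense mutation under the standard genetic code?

missense

Position 16 falls in codon 6: CAA → Gln.
After the substitution the codon is GAA → Glu.
Gln ≠ Glu, so this is a missense mutation.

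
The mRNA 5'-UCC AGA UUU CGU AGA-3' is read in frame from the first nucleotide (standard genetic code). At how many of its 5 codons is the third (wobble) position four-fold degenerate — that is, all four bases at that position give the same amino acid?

2

Codon 1 UCC (Ser): third position 4-fold.
Codon 2 AGA (Arg): third position 2-fold.
Codon 3 UUU (Phe): third position 2-fold.
Codon 4 CGU (Arg): third position 4-fold.
Codon 5 AGA (Arg): third position 2-fold.
Four-fold degenerate third positions: 2.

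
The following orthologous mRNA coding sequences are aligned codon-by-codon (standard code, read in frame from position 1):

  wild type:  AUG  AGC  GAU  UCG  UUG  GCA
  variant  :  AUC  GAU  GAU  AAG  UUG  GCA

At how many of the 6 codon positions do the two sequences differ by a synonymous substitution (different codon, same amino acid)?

0

Codon 1: AUG Met / AUC Ile — nonsynonymous.
Codon 2: AGC Ser / GAU Asp — nonsynonymous.
Codon 3: GAU Asp / GAU Asp — identical.
Codon 4: UCG Ser / AAG Lys — nonsynonymous.
Codon 5: UUG Leu / UUG Leu — identical.
Codon 6: GCA Ala / GCA Ala — identical.
Synonymous differences: 0.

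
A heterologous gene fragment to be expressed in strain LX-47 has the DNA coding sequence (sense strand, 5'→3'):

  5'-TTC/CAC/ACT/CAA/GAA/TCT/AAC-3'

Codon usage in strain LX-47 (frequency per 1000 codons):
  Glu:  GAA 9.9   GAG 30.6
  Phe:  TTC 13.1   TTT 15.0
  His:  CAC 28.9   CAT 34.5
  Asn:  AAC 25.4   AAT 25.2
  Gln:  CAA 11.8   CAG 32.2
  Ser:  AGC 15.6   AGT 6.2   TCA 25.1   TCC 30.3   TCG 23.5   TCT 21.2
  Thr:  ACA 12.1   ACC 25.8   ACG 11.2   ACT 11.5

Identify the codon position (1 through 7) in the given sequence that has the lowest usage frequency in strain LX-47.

5

Codon 1 TTC (Phe): 13.1 per 1000.
Codon 2 CAC (His): 28.9 per 1000.
Codon 3 ACT (Thr): 11.5 per 1000.
Codon 4 CAA (Gln): 11.8 per 1000.
Codon 5 GAA (Glu): 9.9 per 1000.
Codon 6 TCT (Ser): 21.2 per 1000.
Codon 7 AAC (Asn): 25.4 per 1000.
Lowest frequency is 9.9 at codon 5.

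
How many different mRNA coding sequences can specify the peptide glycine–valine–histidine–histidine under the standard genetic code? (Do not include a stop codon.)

64

Gly: 4 codons.
Val: 4 codons.
His: 2 codons.
His: 2 codons.
4 × 4 × 2 × 2 = 64.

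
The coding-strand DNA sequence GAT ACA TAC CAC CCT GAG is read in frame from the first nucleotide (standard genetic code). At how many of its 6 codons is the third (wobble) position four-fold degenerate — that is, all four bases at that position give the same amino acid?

2

Codon 1 GAT (Asp): third position 2-fold.
Codon 2 ACA (Thr): third position 4-fold.
Codon 3 TAC (Tyr): third position 2-fold.
Codon 4 CAC (His): third position 2-fold.
Codon 5 CCT (Pro): third position 4-fold.
Codon 6 GAG (Glu): third position 2-fold.
Four-fold degenerate third positions: 2.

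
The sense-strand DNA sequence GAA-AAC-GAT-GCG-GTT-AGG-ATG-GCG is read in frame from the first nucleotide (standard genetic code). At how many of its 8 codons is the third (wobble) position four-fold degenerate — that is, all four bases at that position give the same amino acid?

Codon 1 GAA (Glu): third position 2-fold.
Codon 2 AAC (Asn): third position 2-fold.
Codon 3 GAT (Asp): third position 2-fold.
Codon 4 GCG (Ala): third position 4-fold.
Codon 5 GTT (Val): third position 4-fold.
Codon 6 AGG (Arg): third position 2-fold.
Codon 7 ATG (Met): third position 1-fold.
Codon 8 GCG (Ala): third position 4-fold.
Four-fold degenerate third positions: 3.

3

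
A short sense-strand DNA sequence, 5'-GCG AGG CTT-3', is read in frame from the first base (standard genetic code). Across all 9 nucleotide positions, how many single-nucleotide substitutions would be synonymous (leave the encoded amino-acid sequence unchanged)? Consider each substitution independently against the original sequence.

Codon 1 (GCG, Ala): 3 synonymous substitutions.
Codon 2 (AGG, Arg): 2 synonymous substitutions.
Codon 3 (CTT, Leu): 3 synonymous substitutions.
Total: 3 + 2 + 3 = 8.

8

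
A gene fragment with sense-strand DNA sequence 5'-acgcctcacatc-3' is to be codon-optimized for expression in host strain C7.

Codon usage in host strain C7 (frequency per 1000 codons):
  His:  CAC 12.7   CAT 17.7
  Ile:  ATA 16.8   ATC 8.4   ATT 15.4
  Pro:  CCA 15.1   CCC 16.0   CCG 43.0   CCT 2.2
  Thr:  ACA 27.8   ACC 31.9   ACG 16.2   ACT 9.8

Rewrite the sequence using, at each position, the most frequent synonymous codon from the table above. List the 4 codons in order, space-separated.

Codon 1 (Thr): best is ACC at 31.9.
Codon 2 (Pro): best is CCG at 43.0.
Codon 3 (His): best is CAT at 17.7.
Codon 4 (Ile): best is ATA at 16.8.

ACC CCG CAT ATA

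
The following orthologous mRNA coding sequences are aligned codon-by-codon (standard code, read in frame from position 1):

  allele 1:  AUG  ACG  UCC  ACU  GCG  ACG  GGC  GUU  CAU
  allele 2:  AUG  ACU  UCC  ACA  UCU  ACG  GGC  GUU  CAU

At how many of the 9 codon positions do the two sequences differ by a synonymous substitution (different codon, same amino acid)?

Codon 1: AUG Met / AUG Met — identical.
Codon 2: ACG Thr / ACU Thr — synonymous.
Codon 3: UCC Ser / UCC Ser — identical.
Codon 4: ACU Thr / ACA Thr — synonymous.
Codon 5: GCG Ala / UCU Ser — nonsynonymous.
Codon 6: ACG Thr / ACG Thr — identical.
Codon 7: GGC Gly / GGC Gly — identical.
Codon 8: GUU Val / GUU Val — identical.
Codon 9: CAU His / CAU His — identical.
Synonymous differences: 2.

2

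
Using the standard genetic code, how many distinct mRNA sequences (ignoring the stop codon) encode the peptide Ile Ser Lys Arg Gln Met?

Ile: 3 codons.
Ser: 6 codons.
Lys: 2 codons.
Arg: 6 codons.
Gln: 2 codons.
Met: 1 codon.
3 × 6 × 2 × 6 × 2 × 1 = 432.

432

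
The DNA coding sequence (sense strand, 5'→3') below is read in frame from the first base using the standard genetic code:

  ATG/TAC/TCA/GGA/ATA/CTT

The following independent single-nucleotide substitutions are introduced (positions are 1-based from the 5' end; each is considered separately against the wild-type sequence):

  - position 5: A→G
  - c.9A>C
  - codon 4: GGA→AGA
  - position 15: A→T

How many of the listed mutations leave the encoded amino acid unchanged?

2

Codon 2: TAC (Tyr) → TGC (Cys) — missense.
Codon 3: TCA (Ser) → TCC (Ser) — synonymous.
Codon 4: GGA (Gly) → AGA (Arg) — missense.
Codon 5: ATA (Ile) → ATT (Ile) — synonymous.
Synonymous: 2 of 4.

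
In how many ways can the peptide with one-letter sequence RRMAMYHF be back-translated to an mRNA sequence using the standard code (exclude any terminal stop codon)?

1152

Arg: 6 codons.
Arg: 6 codons.
Met: 1 codon.
Ala: 4 codons.
Met: 1 codon.
Tyr: 2 codons.
His: 2 codons.
Phe: 2 codons.
6 × 6 × 1 × 4 × 1 × 2 × 2 × 2 = 1152.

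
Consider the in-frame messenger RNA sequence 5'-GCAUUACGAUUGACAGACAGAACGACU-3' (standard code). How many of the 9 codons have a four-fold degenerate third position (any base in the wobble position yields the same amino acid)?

5

Codon 1 GCA (Ala): third position 4-fold.
Codon 2 UUA (Leu): third position 2-fold.
Codon 3 CGA (Arg): third position 4-fold.
Codon 4 UUG (Leu): third position 2-fold.
Codon 5 ACA (Thr): third position 4-fold.
Codon 6 GAC (Asp): third position 2-fold.
Codon 7 AGA (Arg): third position 2-fold.
Codon 8 ACG (Thr): third position 4-fold.
Codon 9 ACU (Thr): third position 4-fold.
Four-fold degenerate third positions: 5.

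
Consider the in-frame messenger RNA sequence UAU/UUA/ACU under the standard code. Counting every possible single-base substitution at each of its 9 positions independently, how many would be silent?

6

Codon 1 (UAU, Tyr): 1 synonymous substitution.
Codon 2 (UUA, Leu): 2 synonymous substitutions.
Codon 3 (ACU, Thr): 3 synonymous substitutions.
Total: 1 + 2 + 3 = 6.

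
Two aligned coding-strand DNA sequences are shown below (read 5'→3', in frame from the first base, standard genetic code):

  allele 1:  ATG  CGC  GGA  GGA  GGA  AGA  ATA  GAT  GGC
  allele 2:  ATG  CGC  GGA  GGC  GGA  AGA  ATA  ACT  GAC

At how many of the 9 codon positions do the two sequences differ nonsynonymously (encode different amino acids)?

Codon 1: ATG Met / ATG Met — identical.
Codon 2: CGC Arg / CGC Arg — identical.
Codon 3: GGA Gly / GGA Gly — identical.
Codon 4: GGA Gly / GGC Gly — synonymous.
Codon 5: GGA Gly / GGA Gly — identical.
Codon 6: AGA Arg / AGA Arg — identical.
Codon 7: ATA Ile / ATA Ile — identical.
Codon 8: GAT Asp / ACT Thr — nonsynonymous.
Codon 9: GGC Gly / GAC Asp — nonsynonymous.
Nonsynonymous differences: 2.

2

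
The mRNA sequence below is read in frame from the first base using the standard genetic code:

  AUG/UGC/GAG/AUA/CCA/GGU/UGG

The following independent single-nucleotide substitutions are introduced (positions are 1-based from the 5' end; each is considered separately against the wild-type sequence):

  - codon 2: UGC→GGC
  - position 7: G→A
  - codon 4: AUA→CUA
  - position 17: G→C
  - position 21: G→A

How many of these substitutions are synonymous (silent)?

Codon 2: UGC (Cys) → GGC (Gly) — missense.
Codon 3: GAG (Glu) → AAG (Lys) — missense.
Codon 4: AUA (Ile) → CUA (Leu) — missense.
Codon 6: GGU (Gly) → GCU (Ala) — missense.
Codon 7: UGG (Trp) → UGA (Stop) — nonsense.
Synonymous: 0 of 5.

0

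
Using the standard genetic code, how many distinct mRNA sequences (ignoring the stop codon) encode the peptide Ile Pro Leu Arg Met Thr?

Ile: 3 codons.
Pro: 4 codons.
Leu: 6 codons.
Arg: 6 codons.
Met: 1 codon.
Thr: 4 codons.
3 × 4 × 6 × 6 × 1 × 4 = 1728.

1728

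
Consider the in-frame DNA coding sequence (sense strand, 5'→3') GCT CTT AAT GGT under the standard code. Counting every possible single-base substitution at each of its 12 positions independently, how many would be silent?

10

Codon 1 (GCT, Ala): 3 synonymous substitutions.
Codon 2 (CTT, Leu): 3 synonymous substitutions.
Codon 3 (AAT, Asn): 1 synonymous substitution.
Codon 4 (GGT, Gly): 3 synonymous substitutions.
Total: 3 + 3 + 1 + 3 = 10.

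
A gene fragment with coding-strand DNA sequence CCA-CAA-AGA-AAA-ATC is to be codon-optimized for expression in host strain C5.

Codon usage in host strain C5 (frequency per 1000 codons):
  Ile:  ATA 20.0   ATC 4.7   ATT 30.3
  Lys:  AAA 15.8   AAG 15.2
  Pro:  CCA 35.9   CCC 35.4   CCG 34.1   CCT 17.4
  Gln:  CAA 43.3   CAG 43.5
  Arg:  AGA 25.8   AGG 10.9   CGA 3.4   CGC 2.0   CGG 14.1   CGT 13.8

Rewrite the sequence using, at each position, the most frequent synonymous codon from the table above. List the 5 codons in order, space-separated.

CCA CAG AGA AAA ATT

Codon 1 (Pro): best is CCA at 35.9.
Codon 2 (Gln): best is CAG at 43.5.
Codon 3 (Arg): best is AGA at 25.8.
Codon 4 (Lys): best is AAA at 15.8.
Codon 5 (Ile): best is ATT at 30.3.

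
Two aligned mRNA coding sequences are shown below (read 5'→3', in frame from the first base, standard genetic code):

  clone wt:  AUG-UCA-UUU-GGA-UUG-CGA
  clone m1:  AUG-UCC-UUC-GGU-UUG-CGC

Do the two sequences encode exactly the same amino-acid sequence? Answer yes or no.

yes

Codon 1: AUG Met / AUG Met — identical.
Codon 2: UCA Ser / UCC Ser — synonymous.
Codon 3: UUU Phe / UUC Phe — synonymous.
Codon 4: GGA Gly / GGU Gly — synonymous.
Codon 5: UUG Leu / UUG Leu — identical.
Codon 6: CGA Arg / CGC Arg — synonymous.
Nonsynonymous differences: 0 → same protein.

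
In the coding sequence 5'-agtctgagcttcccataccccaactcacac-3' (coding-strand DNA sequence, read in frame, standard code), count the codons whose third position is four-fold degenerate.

4

Codon 1 AGT (Ser): third position 2-fold.
Codon 2 CTG (Leu): third position 4-fold.
Codon 3 AGC (Ser): third position 2-fold.
Codon 4 TTC (Phe): third position 2-fold.
Codon 5 CCA (Pro): third position 4-fold.
Codon 6 TAC (Tyr): third position 2-fold.
Codon 7 CCC (Pro): third position 4-fold.
Codon 8 AAC (Asn): third position 2-fold.
Codon 9 TCA (Ser): third position 4-fold.
Codon 10 CAC (His): third position 2-fold.
Four-fold degenerate third positions: 4.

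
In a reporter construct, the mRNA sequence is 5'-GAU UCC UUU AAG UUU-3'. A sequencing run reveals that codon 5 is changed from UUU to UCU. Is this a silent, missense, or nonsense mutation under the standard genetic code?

missense

Position 14 falls in codon 5: UUU → Phe.
After the substitution the codon is UCU → Ser.
Phe ≠ Ser, so this is a missense mutation.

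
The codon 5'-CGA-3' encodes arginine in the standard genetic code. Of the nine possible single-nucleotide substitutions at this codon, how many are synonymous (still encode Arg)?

Position 1: AGA → 1 synonymous.
Position 2: none → 0 synonymous.
Position 3: CGT, CGC, CGG → 3 synonymous.
Total: 1 + 0 + 3 = 4.

4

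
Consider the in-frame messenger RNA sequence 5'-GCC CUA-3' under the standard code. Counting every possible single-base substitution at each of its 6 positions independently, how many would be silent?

7

Codon 1 (GCC, Ala): 3 synonymous substitutions.
Codon 2 (CUA, Leu): 4 synonymous substitutions.
Total: 3 + 4 = 7.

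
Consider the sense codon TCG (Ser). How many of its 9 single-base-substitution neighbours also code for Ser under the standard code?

3

Position 1: none → 0 synonymous.
Position 2: none → 0 synonymous.
Position 3: TCT, TCC, TCA → 3 synonymous.
Total: 0 + 0 + 3 = 3.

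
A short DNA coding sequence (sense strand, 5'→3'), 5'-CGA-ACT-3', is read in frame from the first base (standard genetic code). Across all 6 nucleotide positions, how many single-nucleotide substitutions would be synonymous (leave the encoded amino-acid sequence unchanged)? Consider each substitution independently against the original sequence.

7

Codon 1 (CGA, Arg): 4 synonymous substitutions.
Codon 2 (ACT, Thr): 3 synonymous substitutions.
Total: 4 + 3 = 7.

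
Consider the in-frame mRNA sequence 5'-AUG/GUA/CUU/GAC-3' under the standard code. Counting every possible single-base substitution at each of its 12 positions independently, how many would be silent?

7

Codon 1 (AUG, Met): 0 synonymous substitutions.
Codon 2 (GUA, Val): 3 synonymous substitutions.
Codon 3 (CUU, Leu): 3 synonymous substitutions.
Codon 4 (GAC, Asp): 1 synonymous substitution.
Total: 0 + 3 + 3 + 1 = 7.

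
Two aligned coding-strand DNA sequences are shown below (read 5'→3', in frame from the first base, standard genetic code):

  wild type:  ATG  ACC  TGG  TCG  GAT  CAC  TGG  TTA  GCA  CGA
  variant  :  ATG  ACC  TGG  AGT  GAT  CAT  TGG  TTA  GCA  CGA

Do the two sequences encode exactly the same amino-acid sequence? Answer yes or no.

yes

Codon 1: ATG Met / ATG Met — identical.
Codon 2: ACC Thr / ACC Thr — identical.
Codon 3: TGG Trp / TGG Trp — identical.
Codon 4: TCG Ser / AGT Ser — synonymous.
Codon 5: GAT Asp / GAT Asp — identical.
Codon 6: CAC His / CAT His — synonymous.
Codon 7: TGG Trp / TGG Trp — identical.
Codon 8: TTA Leu / TTA Leu — identical.
Codon 9: GCA Ala / GCA Ala — identical.
Codon 10: CGA Arg / CGA Arg — identical.
Nonsynonymous differences: 0 → same protein.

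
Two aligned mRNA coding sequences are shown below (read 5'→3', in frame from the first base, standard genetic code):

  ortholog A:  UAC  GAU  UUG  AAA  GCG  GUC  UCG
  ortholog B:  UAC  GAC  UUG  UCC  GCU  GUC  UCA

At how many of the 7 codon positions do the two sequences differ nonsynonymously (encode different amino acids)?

1

Codon 1: UAC Tyr / UAC Tyr — identical.
Codon 2: GAU Asp / GAC Asp — synonymous.
Codon 3: UUG Leu / UUG Leu — identical.
Codon 4: AAA Lys / UCC Ser — nonsynonymous.
Codon 5: GCG Ala / GCU Ala — synonymous.
Codon 6: GUC Val / GUC Val — identical.
Codon 7: UCG Ser / UCA Ser — synonymous.
Nonsynonymous differences: 1.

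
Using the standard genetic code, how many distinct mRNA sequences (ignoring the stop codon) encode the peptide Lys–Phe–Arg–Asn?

Lys: 2 codons.
Phe: 2 codons.
Arg: 6 codons.
Asn: 2 codons.
2 × 2 × 6 × 2 = 48.

48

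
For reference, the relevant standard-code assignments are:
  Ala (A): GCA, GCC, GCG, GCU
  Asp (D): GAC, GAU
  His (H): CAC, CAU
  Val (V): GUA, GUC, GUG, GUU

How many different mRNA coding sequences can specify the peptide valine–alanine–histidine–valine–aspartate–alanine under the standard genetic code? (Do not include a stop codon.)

1024

Val: 4 codons.
Ala: 4 codons.
His: 2 codons.
Val: 4 codons.
Asp: 2 codons.
Ala: 4 codons.
4 × 4 × 2 × 4 × 2 × 4 = 1024.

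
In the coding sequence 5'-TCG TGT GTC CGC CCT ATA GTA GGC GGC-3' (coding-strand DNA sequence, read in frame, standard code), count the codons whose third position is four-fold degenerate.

7

Codon 1 TCG (Ser): third position 4-fold.
Codon 2 TGT (Cys): third position 2-fold.
Codon 3 GTC (Val): third position 4-fold.
Codon 4 CGC (Arg): third position 4-fold.
Codon 5 CCT (Pro): third position 4-fold.
Codon 6 ATA (Ile): third position 3-fold.
Codon 7 GTA (Val): third position 4-fold.
Codon 8 GGC (Gly): third position 4-fold.
Codon 9 GGC (Gly): third position 4-fold.
Four-fold degenerate third positions: 7.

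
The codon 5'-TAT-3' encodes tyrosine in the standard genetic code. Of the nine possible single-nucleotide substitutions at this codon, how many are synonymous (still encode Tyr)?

Position 1: none → 0 synonymous.
Position 2: none → 0 synonymous.
Position 3: TAC → 1 synonymous.
Total: 0 + 0 + 1 = 1.

1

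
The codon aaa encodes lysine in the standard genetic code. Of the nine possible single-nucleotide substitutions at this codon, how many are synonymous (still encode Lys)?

1

Position 1: none → 0 synonymous.
Position 2: none → 0 synonymous.
Position 3: AAG → 1 synonymous.
Total: 0 + 0 + 1 = 1.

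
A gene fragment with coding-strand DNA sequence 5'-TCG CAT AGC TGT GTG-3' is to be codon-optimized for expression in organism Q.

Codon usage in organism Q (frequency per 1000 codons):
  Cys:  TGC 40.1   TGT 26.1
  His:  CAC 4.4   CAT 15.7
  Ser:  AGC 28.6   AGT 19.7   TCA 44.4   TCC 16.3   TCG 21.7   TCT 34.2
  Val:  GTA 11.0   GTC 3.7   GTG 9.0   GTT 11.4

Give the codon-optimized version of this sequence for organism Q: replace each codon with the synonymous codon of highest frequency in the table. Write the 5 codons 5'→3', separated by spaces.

Codon 1 (Ser): best is TCA at 44.4.
Codon 2 (His): best is CAT at 15.7.
Codon 3 (Ser): best is TCA at 44.4.
Codon 4 (Cys): best is TGC at 40.1.
Codon 5 (Val): best is GTT at 11.4.

TCA CAT TCA TGC GTT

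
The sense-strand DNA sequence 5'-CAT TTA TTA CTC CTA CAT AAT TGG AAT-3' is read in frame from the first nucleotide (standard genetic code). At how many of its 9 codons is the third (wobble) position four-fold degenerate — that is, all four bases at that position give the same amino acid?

2

Codon 1 CAT (His): third position 2-fold.
Codon 2 TTA (Leu): third position 2-fold.
Codon 3 TTA (Leu): third position 2-fold.
Codon 4 CTC (Leu): third position 4-fold.
Codon 5 CTA (Leu): third position 4-fold.
Codon 6 CAT (His): third position 2-fold.
Codon 7 AAT (Asn): third position 2-fold.
Codon 8 TGG (Trp): third position 1-fold.
Codon 9 AAT (Asn): third position 2-fold.
Four-fold degenerate third positions: 2.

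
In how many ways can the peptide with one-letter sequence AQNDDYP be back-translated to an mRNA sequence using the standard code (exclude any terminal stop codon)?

Ala: 4 codons.
Gln: 2 codons.
Asn: 2 codons.
Asp: 2 codons.
Asp: 2 codons.
Tyr: 2 codons.
Pro: 4 codons.
4 × 2 × 2 × 2 × 2 × 2 × 4 = 512.

512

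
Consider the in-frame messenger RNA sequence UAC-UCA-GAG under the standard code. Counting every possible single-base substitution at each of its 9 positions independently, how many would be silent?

Codon 1 (UAC, Tyr): 1 synonymous substitution.
Codon 2 (UCA, Ser): 3 synonymous substitutions.
Codon 3 (GAG, Glu): 1 synonymous substitution.
Total: 1 + 3 + 1 = 5.

5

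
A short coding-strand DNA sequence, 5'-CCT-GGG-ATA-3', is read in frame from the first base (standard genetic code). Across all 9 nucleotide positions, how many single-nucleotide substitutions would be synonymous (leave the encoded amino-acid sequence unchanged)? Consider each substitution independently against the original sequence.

Codon 1 (CCT, Pro): 3 synonymous substitutions.
Codon 2 (GGG, Gly): 3 synonymous substitutions.
Codon 3 (ATA, Ile): 2 synonymous substitutions.
Total: 3 + 3 + 2 = 8.

8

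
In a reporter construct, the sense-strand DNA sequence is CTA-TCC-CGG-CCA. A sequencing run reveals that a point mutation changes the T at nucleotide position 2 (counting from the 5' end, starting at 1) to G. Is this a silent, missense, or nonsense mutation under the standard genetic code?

Position 2 falls in codon 1: CTA → Leu.
After the substitution the codon is CGA → Arg.
Leu ≠ Arg, so this is a missense mutation.

missense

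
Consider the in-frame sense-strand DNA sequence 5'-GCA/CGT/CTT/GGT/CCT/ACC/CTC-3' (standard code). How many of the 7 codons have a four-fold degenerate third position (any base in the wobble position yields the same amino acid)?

Codon 1 GCA (Ala): third position 4-fold.
Codon 2 CGT (Arg): third position 4-fold.
Codon 3 CTT (Leu): third position 4-fold.
Codon 4 GGT (Gly): third position 4-fold.
Codon 5 CCT (Pro): third position 4-fold.
Codon 6 ACC (Thr): third position 4-fold.
Codon 7 CTC (Leu): third position 4-fold.
Four-fold degenerate third positions: 7.

7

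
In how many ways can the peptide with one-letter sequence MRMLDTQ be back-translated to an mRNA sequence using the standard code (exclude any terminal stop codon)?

576

Met: 1 codon.
Arg: 6 codons.
Met: 1 codon.
Leu: 6 codons.
Asp: 2 codons.
Thr: 4 codons.
Gln: 2 codons.
1 × 6 × 1 × 6 × 2 × 4 × 2 = 576.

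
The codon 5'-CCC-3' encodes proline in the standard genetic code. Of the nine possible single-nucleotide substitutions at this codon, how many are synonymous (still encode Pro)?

Position 1: none → 0 synonymous.
Position 2: none → 0 synonymous.
Position 3: CCT, CCA, CCG → 3 synonymous.
Total: 0 + 0 + 3 = 3.

3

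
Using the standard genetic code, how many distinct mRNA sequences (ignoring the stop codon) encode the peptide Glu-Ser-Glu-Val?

96

Glu: 2 codons.
Ser: 6 codons.
Glu: 2 codons.
Val: 4 codons.
2 × 6 × 2 × 4 = 96.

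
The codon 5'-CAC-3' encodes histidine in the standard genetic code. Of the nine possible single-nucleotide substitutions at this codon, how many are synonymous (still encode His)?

1

Position 1: none → 0 synonymous.
Position 2: none → 0 synonymous.
Position 3: CAU → 1 synonymous.
Total: 0 + 0 + 1 = 1.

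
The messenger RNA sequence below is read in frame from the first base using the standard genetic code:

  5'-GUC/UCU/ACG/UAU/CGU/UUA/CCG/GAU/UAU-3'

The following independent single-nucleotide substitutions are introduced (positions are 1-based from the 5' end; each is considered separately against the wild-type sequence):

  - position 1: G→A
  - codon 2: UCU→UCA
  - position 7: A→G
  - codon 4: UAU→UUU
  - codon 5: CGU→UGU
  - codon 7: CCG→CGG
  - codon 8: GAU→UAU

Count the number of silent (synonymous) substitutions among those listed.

Codon 1: GUC (Val) → AUC (Ile) — missense.
Codon 2: UCU (Ser) → UCA (Ser) — synonymous.
Codon 3: ACG (Thr) → GCG (Ala) — missense.
Codon 4: UAU (Tyr) → UUU (Phe) — missense.
Codon 5: CGU (Arg) → UGU (Cys) — missense.
Codon 7: CCG (Pro) → CGG (Arg) — missense.
Codon 8: GAU (Asp) → UAU (Tyr) — missense.
Synonymous: 1 of 7.

1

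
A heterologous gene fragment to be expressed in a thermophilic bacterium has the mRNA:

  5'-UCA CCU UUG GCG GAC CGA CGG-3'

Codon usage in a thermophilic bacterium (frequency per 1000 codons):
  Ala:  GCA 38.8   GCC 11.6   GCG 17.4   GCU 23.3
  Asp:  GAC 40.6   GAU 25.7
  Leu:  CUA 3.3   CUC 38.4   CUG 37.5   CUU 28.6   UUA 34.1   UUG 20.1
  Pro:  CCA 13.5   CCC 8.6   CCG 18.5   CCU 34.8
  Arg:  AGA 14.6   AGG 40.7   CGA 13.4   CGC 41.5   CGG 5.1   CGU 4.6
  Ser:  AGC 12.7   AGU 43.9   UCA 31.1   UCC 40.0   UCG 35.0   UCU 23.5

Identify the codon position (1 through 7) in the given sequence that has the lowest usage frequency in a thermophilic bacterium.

Codon 1 UCA (Ser): 31.1 per 1000.
Codon 2 CCU (Pro): 34.8 per 1000.
Codon 3 UUG (Leu): 20.1 per 1000.
Codon 4 GCG (Ala): 17.4 per 1000.
Codon 5 GAC (Asp): 40.6 per 1000.
Codon 6 CGA (Arg): 13.4 per 1000.
Codon 7 CGG (Arg): 5.1 per 1000.
Lowest frequency is 5.1 at codon 7.

7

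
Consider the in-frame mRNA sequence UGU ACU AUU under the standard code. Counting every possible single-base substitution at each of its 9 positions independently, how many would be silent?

6

Codon 1 (UGU, Cys): 1 synonymous substitution.
Codon 2 (ACU, Thr): 3 synonymous substitutions.
Codon 3 (AUU, Ile): 2 synonymous substitutions.
Total: 1 + 3 + 2 = 6.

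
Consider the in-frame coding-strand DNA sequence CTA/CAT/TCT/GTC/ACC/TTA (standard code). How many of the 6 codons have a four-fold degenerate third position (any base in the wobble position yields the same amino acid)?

Codon 1 CTA (Leu): third position 4-fold.
Codon 2 CAT (His): third position 2-fold.
Codon 3 TCT (Ser): third position 4-fold.
Codon 4 GTC (Val): third position 4-fold.
Codon 5 ACC (Thr): third position 4-fold.
Codon 6 TTA (Leu): third position 2-fold.
Four-fold degenerate third positions: 4.

4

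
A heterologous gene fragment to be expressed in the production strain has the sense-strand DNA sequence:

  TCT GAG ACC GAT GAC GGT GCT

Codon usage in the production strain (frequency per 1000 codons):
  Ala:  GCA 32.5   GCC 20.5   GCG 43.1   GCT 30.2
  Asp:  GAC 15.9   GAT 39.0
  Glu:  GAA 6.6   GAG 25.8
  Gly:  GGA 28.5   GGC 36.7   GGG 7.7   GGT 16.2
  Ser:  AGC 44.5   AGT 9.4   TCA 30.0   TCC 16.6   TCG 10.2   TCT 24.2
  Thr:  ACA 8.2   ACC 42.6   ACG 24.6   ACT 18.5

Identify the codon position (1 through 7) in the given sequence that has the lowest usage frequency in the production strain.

5

Codon 1 TCT (Ser): 24.2 per 1000.
Codon 2 GAG (Glu): 25.8 per 1000.
Codon 3 ACC (Thr): 42.6 per 1000.
Codon 4 GAT (Asp): 39.0 per 1000.
Codon 5 GAC (Asp): 15.9 per 1000.
Codon 6 GGT (Gly): 16.2 per 1000.
Codon 7 GCT (Ala): 30.2 per 1000.
Lowest frequency is 15.9 at codon 5.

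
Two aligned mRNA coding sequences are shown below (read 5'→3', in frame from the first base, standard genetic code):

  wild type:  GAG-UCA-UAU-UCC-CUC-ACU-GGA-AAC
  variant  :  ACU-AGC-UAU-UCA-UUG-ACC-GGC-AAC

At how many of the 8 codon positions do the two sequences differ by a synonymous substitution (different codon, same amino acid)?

5

Codon 1: GAG Glu / ACU Thr — nonsynonymous.
Codon 2: UCA Ser / AGC Ser — synonymous.
Codon 3: UAU Tyr / UAU Tyr — identical.
Codon 4: UCC Ser / UCA Ser — synonymous.
Codon 5: CUC Leu / UUG Leu — synonymous.
Codon 6: ACU Thr / ACC Thr — synonymous.
Codon 7: GGA Gly / GGC Gly — synonymous.
Codon 8: AAC Asn / AAC Asn — identical.
Synonymous differences: 5.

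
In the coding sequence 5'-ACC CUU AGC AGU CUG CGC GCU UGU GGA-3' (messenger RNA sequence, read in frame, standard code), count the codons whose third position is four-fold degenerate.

Codon 1 ACC (Thr): third position 4-fold.
Codon 2 CUU (Leu): third position 4-fold.
Codon 3 AGC (Ser): third position 2-fold.
Codon 4 AGU (Ser): third position 2-fold.
Codon 5 CUG (Leu): third position 4-fold.
Codon 6 CGC (Arg): third position 4-fold.
Codon 7 GCU (Ala): third position 4-fold.
Codon 8 UGU (Cys): third position 2-fold.
Codon 9 GGA (Gly): third position 4-fold.
Four-fold degenerate third positions: 6.

6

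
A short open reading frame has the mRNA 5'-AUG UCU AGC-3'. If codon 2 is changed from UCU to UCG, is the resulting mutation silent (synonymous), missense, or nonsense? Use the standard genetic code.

silent

Position 6 falls in codon 2: UCU → Ser.
After the substitution the codon is UCG → Ser.
Both encode Ser, so the change is synonymous.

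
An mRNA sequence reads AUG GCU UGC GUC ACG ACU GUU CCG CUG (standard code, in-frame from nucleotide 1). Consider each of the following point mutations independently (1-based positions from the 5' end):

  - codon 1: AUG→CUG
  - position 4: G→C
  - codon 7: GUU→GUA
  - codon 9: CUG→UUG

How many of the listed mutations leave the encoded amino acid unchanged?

Codon 1: AUG (Met) → CUG (Leu) — missense.
Codon 2: GCU (Ala) → CCU (Pro) — missense.
Codon 7: GUU (Val) → GUA (Val) — synonymous.
Codon 9: CUG (Leu) → UUG (Leu) — synonymous.
Synonymous: 2 of 4.

2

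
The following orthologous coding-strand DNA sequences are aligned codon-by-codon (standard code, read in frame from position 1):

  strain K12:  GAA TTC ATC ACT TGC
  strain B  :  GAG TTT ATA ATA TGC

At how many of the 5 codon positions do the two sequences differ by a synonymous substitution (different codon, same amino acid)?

Codon 1: GAA Glu / GAG Glu — synonymous.
Codon 2: TTC Phe / TTT Phe — synonymous.
Codon 3: ATC Ile / ATA Ile — synonymous.
Codon 4: ACT Thr / ATA Ile — nonsynonymous.
Codon 5: TGC Cys / TGC Cys — identical.
Synonymous differences: 3.

3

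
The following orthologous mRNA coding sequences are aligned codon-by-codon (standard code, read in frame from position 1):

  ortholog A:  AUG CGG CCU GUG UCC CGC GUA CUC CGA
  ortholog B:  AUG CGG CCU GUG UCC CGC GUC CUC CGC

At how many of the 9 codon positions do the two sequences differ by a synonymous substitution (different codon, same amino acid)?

2

Codon 1: AUG Met / AUG Met — identical.
Codon 2: CGG Arg / CGG Arg — identical.
Codon 3: CCU Pro / CCU Pro — identical.
Codon 4: GUG Val / GUG Val — identical.
Codon 5: UCC Ser / UCC Ser — identical.
Codon 6: CGC Arg / CGC Arg — identical.
Codon 7: GUA Val / GUC Val — synonymous.
Codon 8: CUC Leu / CUC Leu — identical.
Codon 9: CGA Arg / CGC Arg — synonymous.
Synonymous differences: 2.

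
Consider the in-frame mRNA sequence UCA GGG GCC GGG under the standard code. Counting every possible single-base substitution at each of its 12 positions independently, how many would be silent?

12

Codon 1 (UCA, Ser): 3 synonymous substitutions.
Codon 2 (GGG, Gly): 3 synonymous substitutions.
Codon 3 (GCC, Ala): 3 synonymous substitutions.
Codon 4 (GGG, Gly): 3 synonymous substitutions.
Total: 3 + 3 + 3 + 3 = 12.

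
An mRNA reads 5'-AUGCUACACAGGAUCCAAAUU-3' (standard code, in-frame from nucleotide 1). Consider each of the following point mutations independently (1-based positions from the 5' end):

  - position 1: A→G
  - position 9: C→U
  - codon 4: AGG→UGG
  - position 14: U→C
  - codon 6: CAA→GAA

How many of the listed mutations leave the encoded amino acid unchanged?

1

Codon 1: AUG (Met) → GUG (Val) — missense.
Codon 3: CAC (His) → CAU (His) — synonymous.
Codon 4: AGG (Arg) → UGG (Trp) — missense.
Codon 5: AUC (Ile) → ACC (Thr) — missense.
Codon 6: CAA (Gln) → GAA (Glu) — missense.
Synonymous: 1 of 5.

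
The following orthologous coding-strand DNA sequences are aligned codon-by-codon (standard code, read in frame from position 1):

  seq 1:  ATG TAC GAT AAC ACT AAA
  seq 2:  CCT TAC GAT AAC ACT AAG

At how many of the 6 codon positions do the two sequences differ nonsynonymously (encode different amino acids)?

Codon 1: ATG Met / CCT Pro — nonsynonymous.
Codon 2: TAC Tyr / TAC Tyr — identical.
Codon 3: GAT Asp / GAT Asp — identical.
Codon 4: AAC Asn / AAC Asn — identical.
Codon 5: ACT Thr / ACT Thr — identical.
Codon 6: AAA Lys / AAG Lys — synonymous.
Nonsynonymous differences: 1.

1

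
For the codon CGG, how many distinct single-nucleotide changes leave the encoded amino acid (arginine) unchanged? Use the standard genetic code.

4

Position 1: AGG → 1 synonymous.
Position 2: none → 0 synonymous.
Position 3: CGU, CGC, CGA → 3 synonymous.
Total: 1 + 0 + 3 = 4.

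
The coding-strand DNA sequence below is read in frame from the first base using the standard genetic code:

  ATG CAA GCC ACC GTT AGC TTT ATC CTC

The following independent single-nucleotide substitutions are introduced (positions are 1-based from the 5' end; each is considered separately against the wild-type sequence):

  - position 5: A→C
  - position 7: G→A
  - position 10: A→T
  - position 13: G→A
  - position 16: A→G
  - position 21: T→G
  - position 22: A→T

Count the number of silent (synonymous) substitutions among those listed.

0

Codon 2: CAA (Gln) → CCA (Pro) — missense.
Codon 3: GCC (Ala) → ACC (Thr) — missense.
Codon 4: ACC (Thr) → TCC (Ser) — missense.
Codon 5: GTT (Val) → ATT (Ile) — missense.
Codon 6: AGC (Ser) → GGC (Gly) — missense.
Codon 7: TTT (Phe) → TTG (Leu) — missense.
Codon 8: ATC (Ile) → TTC (Phe) — missense.
Synonymous: 0 of 7.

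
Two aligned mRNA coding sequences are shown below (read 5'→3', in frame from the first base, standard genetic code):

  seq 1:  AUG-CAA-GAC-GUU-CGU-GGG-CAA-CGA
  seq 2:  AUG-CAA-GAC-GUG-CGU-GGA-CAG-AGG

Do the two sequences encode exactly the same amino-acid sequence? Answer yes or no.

Codon 1: AUG Met / AUG Met — identical.
Codon 2: CAA Gln / CAA Gln — identical.
Codon 3: GAC Asp / GAC Asp — identical.
Codon 4: GUU Val / GUG Val — synonymous.
Codon 5: CGU Arg / CGU Arg — identical.
Codon 6: GGG Gly / GGA Gly — synonymous.
Codon 7: CAA Gln / CAG Gln — synonymous.
Codon 8: CGA Arg / AGG Arg — synonymous.
Nonsynonymous differences: 0 → same protein.

yes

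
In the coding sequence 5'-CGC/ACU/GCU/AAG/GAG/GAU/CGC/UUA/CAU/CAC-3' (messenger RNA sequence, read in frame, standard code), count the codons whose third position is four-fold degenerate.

Codon 1 CGC (Arg): third position 4-fold.
Codon 2 ACU (Thr): third position 4-fold.
Codon 3 GCU (Ala): third position 4-fold.
Codon 4 AAG (Lys): third position 2-fold.
Codon 5 GAG (Glu): third position 2-fold.
Codon 6 GAU (Asp): third position 2-fold.
Codon 7 CGC (Arg): third position 4-fold.
Codon 8 UUA (Leu): third position 2-fold.
Codon 9 CAU (His): third position 2-fold.
Codon 10 CAC (His): third position 2-fold.
Four-fold degenerate third positions: 4.

4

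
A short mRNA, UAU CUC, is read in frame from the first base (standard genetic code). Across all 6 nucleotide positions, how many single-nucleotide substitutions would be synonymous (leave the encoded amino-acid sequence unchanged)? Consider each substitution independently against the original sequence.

4

Codon 1 (UAU, Tyr): 1 synonymous substitution.
Codon 2 (CUC, Leu): 3 synonymous substitutions.
Total: 1 + 3 = 4.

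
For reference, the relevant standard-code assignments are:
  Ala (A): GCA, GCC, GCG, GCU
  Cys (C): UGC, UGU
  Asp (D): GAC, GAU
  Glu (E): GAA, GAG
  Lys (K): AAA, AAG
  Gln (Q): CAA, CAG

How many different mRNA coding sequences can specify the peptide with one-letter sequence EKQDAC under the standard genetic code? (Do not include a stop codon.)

128

Glu: 2 codons.
Lys: 2 codons.
Gln: 2 codons.
Asp: 2 codons.
Ala: 4 codons.
Cys: 2 codons.
2 × 2 × 2 × 2 × 4 × 2 = 128.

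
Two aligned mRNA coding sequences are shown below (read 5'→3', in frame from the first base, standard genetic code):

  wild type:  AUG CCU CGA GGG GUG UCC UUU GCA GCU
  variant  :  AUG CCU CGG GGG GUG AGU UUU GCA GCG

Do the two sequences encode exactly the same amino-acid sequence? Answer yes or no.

yes

Codon 1: AUG Met / AUG Met — identical.
Codon 2: CCU Pro / CCU Pro — identical.
Codon 3: CGA Arg / CGG Arg — synonymous.
Codon 4: GGG Gly / GGG Gly — identical.
Codon 5: GUG Val / GUG Val — identical.
Codon 6: UCC Ser / AGU Ser — synonymous.
Codon 7: UUU Phe / UUU Phe — identical.
Codon 8: GCA Ala / GCA Ala — identical.
Codon 9: GCU Ala / GCG Ala — synonymous.
Nonsynonymous differences: 0 → same protein.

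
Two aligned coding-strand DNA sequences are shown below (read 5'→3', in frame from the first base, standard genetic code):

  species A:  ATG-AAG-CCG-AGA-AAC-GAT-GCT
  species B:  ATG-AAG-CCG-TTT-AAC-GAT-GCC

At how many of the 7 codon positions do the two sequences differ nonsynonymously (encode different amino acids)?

1

Codon 1: ATG Met / ATG Met — identical.
Codon 2: AAG Lys / AAG Lys — identical.
Codon 3: CCG Pro / CCG Pro — identical.
Codon 4: AGA Arg / TTT Phe — nonsynonymous.
Codon 5: AAC Asn / AAC Asn — identical.
Codon 6: GAT Asp / GAT Asp — identical.
Codon 7: GCT Ala / GCC Ala — synonymous.
Nonsynonymous differences: 1.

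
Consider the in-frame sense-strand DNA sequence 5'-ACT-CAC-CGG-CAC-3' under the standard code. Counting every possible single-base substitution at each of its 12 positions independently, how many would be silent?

9

Codon 1 (ACT, Thr): 3 synonymous substitutions.
Codon 2 (CAC, His): 1 synonymous substitution.
Codon 3 (CGG, Arg): 4 synonymous substitutions.
Codon 4 (CAC, His): 1 synonymous substitution.
Total: 3 + 1 + 4 + 1 = 9.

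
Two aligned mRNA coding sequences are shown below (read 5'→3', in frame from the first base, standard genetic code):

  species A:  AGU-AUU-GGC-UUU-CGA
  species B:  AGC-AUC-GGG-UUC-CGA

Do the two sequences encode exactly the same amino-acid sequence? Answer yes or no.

yes

Codon 1: AGU Ser / AGC Ser — synonymous.
Codon 2: AUU Ile / AUC Ile — synonymous.
Codon 3: GGC Gly / GGG Gly — synonymous.
Codon 4: UUU Phe / UUC Phe — synonymous.
Codon 5: CGA Arg / CGA Arg — identical.
Nonsynonymous differences: 0 → same protein.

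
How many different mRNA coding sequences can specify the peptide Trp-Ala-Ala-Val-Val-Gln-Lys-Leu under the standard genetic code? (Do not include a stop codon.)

6144

Trp: 1 codon.
Ala: 4 codons.
Ala: 4 codons.
Val: 4 codons.
Val: 4 codons.
Gln: 2 codons.
Lys: 2 codons.
Leu: 6 codons.
1 × 4 × 4 × 4 × 4 × 2 × 2 × 6 = 6144.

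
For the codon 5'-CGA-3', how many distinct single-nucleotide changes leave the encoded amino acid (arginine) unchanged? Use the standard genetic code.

4

Position 1: AGA → 1 synonymous.
Position 2: none → 0 synonymous.
Position 3: CGU, CGC, CGG → 3 synonymous.
Total: 1 + 0 + 3 = 4.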